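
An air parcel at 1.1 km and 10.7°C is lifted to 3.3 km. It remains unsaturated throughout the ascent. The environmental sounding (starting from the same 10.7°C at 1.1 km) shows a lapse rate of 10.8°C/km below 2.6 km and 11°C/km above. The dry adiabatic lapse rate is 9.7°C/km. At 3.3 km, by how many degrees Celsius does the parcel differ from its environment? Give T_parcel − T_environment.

Parcel:
  Dry to 3300 m: -9.7 × 2.2 km = -21.34°C, so T = -10.64°C.
Environment:
  Environment, lower layer to 2600 m: -10.8 × 1.5 km = -16.2°C, so T = -5.5°C.
  Environment, upper layer to 3300 m: -11 × 0.7 km = -7.7°C, so T = -13.2°C.
T_parcel − T_env = -10.64 − (-13.2) = +2.56°C

+2.56°C (parcel warmer than environment)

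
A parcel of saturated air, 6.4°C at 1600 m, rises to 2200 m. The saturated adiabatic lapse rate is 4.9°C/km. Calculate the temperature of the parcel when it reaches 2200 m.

3.46°C

Saturated adiabatic to 2200 m: -4.9 × 0.6 km = -2.94°C, so T = 3.46°C.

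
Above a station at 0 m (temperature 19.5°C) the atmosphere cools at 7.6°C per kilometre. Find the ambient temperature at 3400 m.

-6.34°C

0–3400 m, environmental: Δz = 3.4 km ⇒ ΔT = -25.84°C; T = -6.34°C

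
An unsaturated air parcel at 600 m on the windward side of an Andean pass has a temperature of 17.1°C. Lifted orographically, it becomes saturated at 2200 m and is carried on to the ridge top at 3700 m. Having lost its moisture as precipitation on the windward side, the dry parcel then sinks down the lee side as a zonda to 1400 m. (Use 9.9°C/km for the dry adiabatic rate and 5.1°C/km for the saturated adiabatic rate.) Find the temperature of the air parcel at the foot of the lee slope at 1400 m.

16.38°C

Dry to 2200 m: -9.9 × 1.6 km = -15.84°C, so T = 1.26°C.
Saturated to 3700 m: -5.1 × 1.5 km = -7.65°C, so T = -6.39°C.
Dry descent to 1400 m: +9.9 × 2.3 km = +22.77°C, so T = 16.38°C.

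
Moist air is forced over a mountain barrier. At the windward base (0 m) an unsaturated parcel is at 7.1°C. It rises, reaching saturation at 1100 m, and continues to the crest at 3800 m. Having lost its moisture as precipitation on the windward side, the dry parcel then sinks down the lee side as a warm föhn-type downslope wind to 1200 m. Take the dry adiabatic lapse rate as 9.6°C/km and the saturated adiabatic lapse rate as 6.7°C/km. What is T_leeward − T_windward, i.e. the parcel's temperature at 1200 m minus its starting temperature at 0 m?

0–1100 m, dry: Δz = 1.1 km ⇒ ΔT = -10.56°C; T = -3.46°C
1100–3800 m, saturated: Δz = 2.7 km ⇒ ΔT = -18.09°C; T = -21.55°C
3800–1200 m, dry descent: Δz = 2.6 km ⇒ ΔT = +24.96°C; T = 3.41°C
Net change vs windward start: 3.41 − 7.1 = -3.69°C

-3.69°C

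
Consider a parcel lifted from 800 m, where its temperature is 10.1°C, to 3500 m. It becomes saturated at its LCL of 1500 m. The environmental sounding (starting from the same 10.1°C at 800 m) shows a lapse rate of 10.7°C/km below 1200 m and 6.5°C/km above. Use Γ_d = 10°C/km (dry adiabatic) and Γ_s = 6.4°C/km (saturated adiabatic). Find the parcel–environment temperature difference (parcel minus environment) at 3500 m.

Parcel:
  From 800 m to 1500 m (dry): cools by 10 × 0.7 = 7°C, giving 3.1°C.
  From 1500 m to 3500 m (saturated): cools by 6.4 × 2 = 12.8°C, giving -9.7°C.
Environment:
  From 800 m to 1200 m (environment, lower layer): cools by 10.7 × 0.4 = 4.28°C, giving 5.82°C.
  From 1200 m to 3500 m (environment, upper layer): cools by 6.5 × 2.3 = 14.95°C, giving -9.13°C.
T_parcel − T_env = -9.7 − (-9.13) = -0.57°C

-0.57°C (parcel cooler than environment)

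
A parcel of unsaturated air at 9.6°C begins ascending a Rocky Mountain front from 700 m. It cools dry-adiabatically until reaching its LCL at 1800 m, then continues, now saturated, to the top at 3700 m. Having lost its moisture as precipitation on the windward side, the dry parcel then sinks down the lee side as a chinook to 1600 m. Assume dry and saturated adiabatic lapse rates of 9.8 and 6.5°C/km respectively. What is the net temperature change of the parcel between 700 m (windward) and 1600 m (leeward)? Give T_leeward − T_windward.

Dry to 1800 m: -9.8 × 1.1 km = -10.78°C, so T = -1.18°C.
Saturated to 3700 m: -6.5 × 1.9 km = -12.35°C, so T = -13.53°C.
Dry descent to 1600 m: +9.8 × 2.1 km = +20.58°C, so T = 7.05°C.
Net change vs windward start: 7.05 − 9.6 = -2.55°C

-2.55°C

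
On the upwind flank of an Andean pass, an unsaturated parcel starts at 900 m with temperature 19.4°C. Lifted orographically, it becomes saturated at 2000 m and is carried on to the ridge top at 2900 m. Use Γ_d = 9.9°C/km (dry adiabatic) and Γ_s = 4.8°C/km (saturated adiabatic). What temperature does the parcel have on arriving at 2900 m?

Dry to 2000 m: -9.9 × 1.1 km = -10.89°C, so T = 8.51°C.
Saturated to 2900 m: -4.8 × 0.9 km = -4.32°C, so T = 4.19°C.

4.19°C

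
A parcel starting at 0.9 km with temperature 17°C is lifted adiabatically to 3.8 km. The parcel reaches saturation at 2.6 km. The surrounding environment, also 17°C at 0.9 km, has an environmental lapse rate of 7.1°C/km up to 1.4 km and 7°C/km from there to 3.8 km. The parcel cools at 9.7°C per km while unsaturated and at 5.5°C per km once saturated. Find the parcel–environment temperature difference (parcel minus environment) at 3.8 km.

-2.74°C (parcel cooler than environment)

Parcel:
  900 → 2600 m (dry, 9.7°C/km): ΔT = -9.7 × 1.7 = -16.49°C → T = 0.51°C
  2600 → 3800 m (saturated, 5.5°C/km): ΔT = -5.5 × 1.2 = -6.6°C → T = -6.09°C
Environment:
  900 → 1400 m (environment, lower layer, 7.1°C/km): ΔT = -7.1 × 0.5 = -3.55°C → T = 13.45°C
  1400 → 3800 m (environment, upper layer, 7°C/km): ΔT = -7 × 2.4 = -16.8°C → T = -3.35°C
T_parcel − T_env = -6.09 − (-3.35) = -2.74°C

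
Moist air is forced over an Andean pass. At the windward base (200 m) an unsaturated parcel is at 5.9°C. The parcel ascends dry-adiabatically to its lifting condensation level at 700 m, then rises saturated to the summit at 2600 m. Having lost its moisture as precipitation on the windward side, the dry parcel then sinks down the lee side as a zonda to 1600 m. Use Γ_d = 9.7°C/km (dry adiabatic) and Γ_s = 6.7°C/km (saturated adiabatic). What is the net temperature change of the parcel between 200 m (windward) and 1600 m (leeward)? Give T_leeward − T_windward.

From 200 m to 700 m (dry): cools by 9.7 × 0.5 = 4.85°C, giving 1.05°C.
From 700 m to 2600 m (saturated): cools by 6.7 × 1.9 = 12.73°C, giving -11.68°C.
From 2600 m to 1600 m (dry descent): warms by 9.7 × 1 = 9.7°C, giving -1.98°C.
Net change vs windward start: -1.98 − 5.9 = -7.88°C

-7.88°C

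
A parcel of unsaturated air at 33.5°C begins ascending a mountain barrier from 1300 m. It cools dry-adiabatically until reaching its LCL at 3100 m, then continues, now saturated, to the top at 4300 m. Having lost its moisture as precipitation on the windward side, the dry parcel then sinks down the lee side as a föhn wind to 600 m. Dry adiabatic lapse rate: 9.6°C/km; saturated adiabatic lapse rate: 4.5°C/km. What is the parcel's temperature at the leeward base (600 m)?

46.34°C

From 1300 m to 3100 m (dry): cools by 9.6 × 1.8 = 17.28°C, giving 16.22°C.
From 3100 m to 4300 m (saturated): cools by 4.5 × 1.2 = 5.4°C, giving 10.82°C.
From 4300 m to 600 m (dry descent): warms by 9.6 × 3.7 = 35.52°C, giving 46.34°C.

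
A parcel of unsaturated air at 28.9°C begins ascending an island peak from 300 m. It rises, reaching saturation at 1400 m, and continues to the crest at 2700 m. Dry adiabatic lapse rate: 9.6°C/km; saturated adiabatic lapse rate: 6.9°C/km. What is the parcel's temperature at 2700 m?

300–1400 m, dry: Δz = 1.1 km ⇒ ΔT = -10.56°C; T = 18.34°C
1400–2700 m, saturated: Δz = 1.3 km ⇒ ΔT = -8.97°C; T = 9.37°C

9.37°C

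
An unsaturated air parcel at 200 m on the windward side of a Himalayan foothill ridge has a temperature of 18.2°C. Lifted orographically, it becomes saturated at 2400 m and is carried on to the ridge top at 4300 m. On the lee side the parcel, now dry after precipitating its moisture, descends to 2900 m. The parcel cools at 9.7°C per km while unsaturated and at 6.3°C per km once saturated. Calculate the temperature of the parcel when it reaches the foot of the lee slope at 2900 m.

-1.53°C

200 → 2400 m (dry, 9.7°C/km): ΔT = -9.7 × 2.2 = -21.34°C → T = -3.14°C
2400 → 4300 m (saturated, 6.3°C/km): ΔT = -6.3 × 1.9 = -11.97°C → T = -15.11°C
4300 → 2900 m (dry descent, 9.7°C/km): ΔT = +9.7 × 1.4 = +13.58°C → T = -1.53°C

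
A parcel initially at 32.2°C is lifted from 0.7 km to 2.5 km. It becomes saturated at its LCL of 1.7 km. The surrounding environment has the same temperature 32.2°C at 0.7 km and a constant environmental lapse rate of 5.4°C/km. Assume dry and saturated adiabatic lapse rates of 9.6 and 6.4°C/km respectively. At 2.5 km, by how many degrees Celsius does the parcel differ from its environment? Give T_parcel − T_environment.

-5°C (parcel cooler than environment)

Parcel:
  700–1700 m, dry: Δz = 1 km ⇒ ΔT = -9.6°C; T = 22.6°C
  1700–2500 m, saturated: Δz = 0.8 km ⇒ ΔT = -5.12°C; T = 17.48°C
Environment:
  700–2500 m, environment: Δz = 1.8 km ⇒ ΔT = -9.72°C; T = 22.48°C
T_parcel − T_env = 17.48 − 22.48 = -5°C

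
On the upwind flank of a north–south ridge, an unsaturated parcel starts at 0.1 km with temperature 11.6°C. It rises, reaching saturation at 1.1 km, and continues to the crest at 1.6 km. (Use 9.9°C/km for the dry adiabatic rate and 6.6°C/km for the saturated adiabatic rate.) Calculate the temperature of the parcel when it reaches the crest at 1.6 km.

From 100 m to 1100 m (dry): cools by 9.9 × 1 = 9.9°C, giving 1.7°C.
From 1100 m to 1600 m (saturated): cools by 6.6 × 0.5 = 3.3°C, giving -1.6°C.

-1.6°C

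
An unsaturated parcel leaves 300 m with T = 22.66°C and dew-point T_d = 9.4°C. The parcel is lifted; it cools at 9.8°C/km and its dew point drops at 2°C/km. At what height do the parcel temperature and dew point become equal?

2000 m

T and T_d converge at 9.8 − 2 = 7.8°C per km
Height above start = (22.66 − 9.4) / 7.8 = 1.7 km
LCL altitude = 300 m + 1700 m = 2000 m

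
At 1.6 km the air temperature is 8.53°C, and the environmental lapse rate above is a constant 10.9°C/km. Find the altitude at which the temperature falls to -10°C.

Height above start = (8.53 − (-10)) / 10.9 = 1.7 km
Altitude = 1600 m + 1700 m = 3300 m

3.3 km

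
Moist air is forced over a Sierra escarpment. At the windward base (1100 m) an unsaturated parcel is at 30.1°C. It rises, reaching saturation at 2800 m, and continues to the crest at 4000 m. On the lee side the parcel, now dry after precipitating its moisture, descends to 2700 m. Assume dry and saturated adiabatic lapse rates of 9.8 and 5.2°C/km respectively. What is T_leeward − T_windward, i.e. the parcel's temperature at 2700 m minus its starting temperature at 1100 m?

Dry to 2800 m: -9.8 × 1.7 km = -16.66°C, so T = 13.44°C.
Saturated to 4000 m: -5.2 × 1.2 km = -6.24°C, so T = 7.2°C.
Dry descent to 2700 m: +9.8 × 1.3 km = +12.74°C, so T = 19.94°C.
Net change vs windward start: 19.94 − 30.1 = -10.16°C

-10.16°C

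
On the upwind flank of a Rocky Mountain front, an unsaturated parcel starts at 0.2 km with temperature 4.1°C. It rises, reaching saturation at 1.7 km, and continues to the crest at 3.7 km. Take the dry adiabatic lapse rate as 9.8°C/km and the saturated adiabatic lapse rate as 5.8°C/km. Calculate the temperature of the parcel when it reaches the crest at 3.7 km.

-22.2°C

From 200 m to 1700 m (dry): cools by 9.8 × 1.5 = 14.7°C, giving -10.6°C.
From 1700 m to 3700 m (saturated): cools by 5.8 × 2 = 11.6°C, giving -22.2°C.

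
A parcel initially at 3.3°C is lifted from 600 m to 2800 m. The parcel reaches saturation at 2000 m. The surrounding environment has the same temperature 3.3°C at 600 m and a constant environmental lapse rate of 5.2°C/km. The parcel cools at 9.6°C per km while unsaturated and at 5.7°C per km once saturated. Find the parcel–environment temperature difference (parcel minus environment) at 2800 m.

-6.56°C (parcel cooler than environment)

Parcel:
  Dry to 2000 m: -9.6 × 1.4 km = -13.44°C, so T = -10.14°C.
  Saturated to 2800 m: -5.7 × 0.8 km = -4.56°C, so T = -14.7°C.
Environment:
  Environment to 2800 m: -5.2 × 2.2 km = -11.44°C, so T = -8.14°C.
T_parcel − T_env = -14.7 − (-8.14) = -6.56°C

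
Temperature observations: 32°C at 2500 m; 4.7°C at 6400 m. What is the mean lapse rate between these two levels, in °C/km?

7°C/km

Γ = −ΔT/Δz = (32 − 4.7) / (6400 − 2500) m
  = 27.3°C / 3.9 km = 7°C/km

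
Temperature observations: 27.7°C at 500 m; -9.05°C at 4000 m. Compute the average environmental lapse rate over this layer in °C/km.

10.5°C/km

Γ = −ΔT/Δz = (27.7 − (-9.05)) / (4000 − 500) m
  = 36.75°C / 3.5 km = 10.5°C/km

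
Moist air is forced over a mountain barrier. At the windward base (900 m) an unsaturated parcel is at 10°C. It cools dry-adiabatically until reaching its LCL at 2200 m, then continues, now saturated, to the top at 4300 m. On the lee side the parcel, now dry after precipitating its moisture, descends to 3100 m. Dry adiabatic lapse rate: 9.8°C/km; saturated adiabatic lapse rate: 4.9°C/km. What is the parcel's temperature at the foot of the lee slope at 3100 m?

900–2200 m, dry: Δz = 1.3 km ⇒ ΔT = -12.74°C; T = -2.74°C
2200–4300 m, saturated: Δz = 2.1 km ⇒ ΔT = -10.29°C; T = -13.03°C
4300–3100 m, dry descent: Δz = 1.2 km ⇒ ΔT = +11.76°C; T = -1.27°C

-1.27°C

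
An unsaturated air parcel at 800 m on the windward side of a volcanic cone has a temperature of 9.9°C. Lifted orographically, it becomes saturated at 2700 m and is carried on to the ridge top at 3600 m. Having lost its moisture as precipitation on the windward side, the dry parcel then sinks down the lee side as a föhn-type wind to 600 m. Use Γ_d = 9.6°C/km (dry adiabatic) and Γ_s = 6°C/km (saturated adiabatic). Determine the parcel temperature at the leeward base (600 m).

15.06°C

800–2700 m, dry: Δz = 1.9 km ⇒ ΔT = -18.24°C; T = -8.34°C
2700–3600 m, saturated: Δz = 0.9 km ⇒ ΔT = -5.4°C; T = -13.74°C
3600–600 m, dry descent: Δz = 3 km ⇒ ΔT = +28.8°C; T = 15.06°C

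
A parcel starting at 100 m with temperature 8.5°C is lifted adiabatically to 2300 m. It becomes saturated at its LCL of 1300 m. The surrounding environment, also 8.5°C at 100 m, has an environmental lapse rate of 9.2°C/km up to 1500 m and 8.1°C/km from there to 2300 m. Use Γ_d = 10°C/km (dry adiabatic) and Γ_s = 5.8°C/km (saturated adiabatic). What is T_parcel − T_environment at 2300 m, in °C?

+1.56°C (parcel warmer than environment)

Parcel:
  100 → 1300 m (dry, 10°C/km): ΔT = -10 × 1.2 = -12°C → T = -3.5°C
  1300 → 2300 m (saturated, 5.8°C/km): ΔT = -5.8 × 1 = -5.8°C → T = -9.3°C
Environment:
  100 → 1500 m (environment, lower layer, 9.2°C/km): ΔT = -9.2 × 1.4 = -12.88°C → T = -4.38°C
  1500 → 2300 m (environment, upper layer, 8.1°C/km): ΔT = -8.1 × 0.8 = -6.48°C → T = -10.86°C
T_parcel − T_env = -9.3 − (-10.86) = +1.56°C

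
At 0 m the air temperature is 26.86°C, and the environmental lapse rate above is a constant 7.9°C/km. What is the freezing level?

3400 m

Height above start = (26.86 − 0) / 7.9 = 3.4 km
Altitude = 0 m + 3400 m = 3400 m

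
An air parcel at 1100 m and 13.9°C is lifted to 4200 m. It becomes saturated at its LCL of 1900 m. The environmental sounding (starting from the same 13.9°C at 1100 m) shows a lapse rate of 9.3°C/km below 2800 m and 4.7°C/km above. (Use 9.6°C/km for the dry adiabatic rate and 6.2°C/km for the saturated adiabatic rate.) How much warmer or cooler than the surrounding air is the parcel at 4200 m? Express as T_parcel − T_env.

Parcel:
  Dry to 1900 m: -9.6 × 0.8 km = -7.68°C, so T = 6.22°C.
  Saturated to 4200 m: -6.2 × 2.3 km = -14.26°C, so T = -8.04°C.
Environment:
  Environment, lower layer to 2800 m: -9.3 × 1.7 km = -15.81°C, so T = -1.91°C.
  Environment, upper layer to 4200 m: -4.7 × 1.4 km = -6.58°C, so T = -8.49°C.
T_parcel − T_env = -8.04 − (-8.49) = +0.45°C

+0.45°C (parcel warmer than environment)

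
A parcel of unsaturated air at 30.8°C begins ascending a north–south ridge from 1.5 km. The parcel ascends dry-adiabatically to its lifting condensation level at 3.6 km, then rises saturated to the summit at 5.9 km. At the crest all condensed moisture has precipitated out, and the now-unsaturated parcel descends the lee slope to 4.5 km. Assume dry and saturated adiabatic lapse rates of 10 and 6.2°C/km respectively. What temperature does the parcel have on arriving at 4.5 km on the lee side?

9.54°C

Dry to 3600 m: -10 × 2.1 km = -21°C, so T = 9.8°C.
Saturated to 5900 m: -6.2 × 2.3 km = -14.26°C, so T = -4.46°C.
Dry descent to 4500 m: +10 × 1.4 km = +14°C, so T = 9.54°C.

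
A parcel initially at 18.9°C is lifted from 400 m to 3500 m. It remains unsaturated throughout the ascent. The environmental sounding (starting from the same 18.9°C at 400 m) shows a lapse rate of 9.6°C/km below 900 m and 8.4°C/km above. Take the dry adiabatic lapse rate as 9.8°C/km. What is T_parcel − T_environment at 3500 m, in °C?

Parcel:
  400–3500 m, dry: Δz = 3.1 km ⇒ ΔT = -30.38°C; T = -11.48°C
Environment:
  400–900 m, environment, lower layer: Δz = 0.5 km ⇒ ΔT = -4.8°C; T = 14.1°C
  900–3500 m, environment, upper layer: Δz = 2.6 km ⇒ ΔT = -21.84°C; T = -7.74°C
T_parcel − T_env = -11.48 − (-7.74) = -3.74°C

-3.74°C (parcel cooler than environment)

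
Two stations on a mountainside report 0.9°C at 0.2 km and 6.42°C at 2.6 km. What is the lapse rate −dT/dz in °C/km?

-2.3°C/km

Γ = −ΔT/Δz = (0.9 − 6.42) / (2600 − 200) m
  = -5.52°C / 2.4 km = -2.3°C/km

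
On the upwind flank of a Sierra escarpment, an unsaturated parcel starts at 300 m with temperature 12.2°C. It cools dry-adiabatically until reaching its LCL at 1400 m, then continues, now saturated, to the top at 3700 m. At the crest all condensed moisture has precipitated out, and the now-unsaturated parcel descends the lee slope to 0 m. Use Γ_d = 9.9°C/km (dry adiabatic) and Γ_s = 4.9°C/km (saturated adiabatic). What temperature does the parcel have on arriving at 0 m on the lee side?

300–1400 m, dry: Δz = 1.1 km ⇒ ΔT = -10.89°C; T = 1.31°C
1400–3700 m, saturated: Δz = 2.3 km ⇒ ΔT = -11.27°C; T = -9.96°C
3700–0 m, dry descent: Δz = 3.7 km ⇒ ΔT = +36.63°C; T = 26.67°C

26.67°C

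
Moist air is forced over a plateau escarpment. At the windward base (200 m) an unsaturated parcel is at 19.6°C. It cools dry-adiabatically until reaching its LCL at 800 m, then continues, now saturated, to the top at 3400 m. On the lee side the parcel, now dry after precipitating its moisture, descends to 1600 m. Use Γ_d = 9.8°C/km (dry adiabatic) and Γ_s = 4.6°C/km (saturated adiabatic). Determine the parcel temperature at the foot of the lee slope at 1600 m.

19.4°C

From 200 m to 800 m (dry): cools by 9.8 × 0.6 = 5.88°C, giving 13.72°C.
From 800 m to 3400 m (saturated): cools by 4.6 × 2.6 = 11.96°C, giving 1.76°C.
From 3400 m to 1600 m (dry descent): warms by 9.8 × 1.8 = 17.64°C, giving 19.4°C.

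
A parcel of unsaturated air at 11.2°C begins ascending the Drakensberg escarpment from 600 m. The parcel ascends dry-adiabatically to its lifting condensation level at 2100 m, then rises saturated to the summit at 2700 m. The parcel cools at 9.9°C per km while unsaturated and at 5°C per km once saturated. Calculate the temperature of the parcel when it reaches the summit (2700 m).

600–2100 m, dry: Δz = 1.5 km ⇒ ΔT = -14.85°C; T = -3.65°C
2100–2700 m, saturated: Δz = 0.6 km ⇒ ΔT = -3°C; T = -6.65°C

-6.65°C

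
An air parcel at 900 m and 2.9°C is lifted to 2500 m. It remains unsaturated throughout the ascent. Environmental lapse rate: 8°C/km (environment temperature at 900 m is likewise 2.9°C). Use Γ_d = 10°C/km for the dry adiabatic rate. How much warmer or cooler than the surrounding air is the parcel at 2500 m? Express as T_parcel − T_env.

Parcel:
  Dry to 2500 m: -10 × 1.6 km = -16°C, so T = -13.1°C.
Environment:
  Environment to 2500 m: -8 × 1.6 km = -12.8°C, so T = -9.9°C.
T_parcel − T_env = -13.1 − (-9.9) = -3.2°C

-3.2°C (parcel cooler than environment)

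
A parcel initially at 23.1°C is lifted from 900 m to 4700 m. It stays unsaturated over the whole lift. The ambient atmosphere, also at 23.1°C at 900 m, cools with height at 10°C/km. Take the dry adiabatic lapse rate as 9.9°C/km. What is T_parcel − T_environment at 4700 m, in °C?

Parcel:
  From 900 m to 4700 m (dry): cools by 9.9 × 3.8 = 37.62°C, giving -14.52°C.
Environment:
  From 900 m to 4700 m (environment): cools by 10 × 3.8 = 38°C, giving -14.9°C.
T_parcel − T_env = -14.52 − (-14.9) = +0.38°C

+0.38°C (parcel warmer than environment)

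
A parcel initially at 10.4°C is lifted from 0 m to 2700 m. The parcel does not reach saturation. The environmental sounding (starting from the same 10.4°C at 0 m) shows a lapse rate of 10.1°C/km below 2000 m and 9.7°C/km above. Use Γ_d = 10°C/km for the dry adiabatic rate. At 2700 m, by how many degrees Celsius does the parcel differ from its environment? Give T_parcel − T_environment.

-0.01°C (parcel cooler than environment)

Parcel:
  0 → 2700 m (dry, 10°C/km): ΔT = -10 × 2.7 = -27°C → T = -16.6°C
Environment:
  0 → 2000 m (environment, lower layer, 10.1°C/km): ΔT = -10.1 × 2 = -20.2°C → T = -9.8°C
  2000 → 2700 m (environment, upper layer, 9.7°C/km): ΔT = -9.7 × 0.7 = -6.79°C → T = -16.59°C
T_parcel − T_env = -16.6 − (-16.59) = -0.01°C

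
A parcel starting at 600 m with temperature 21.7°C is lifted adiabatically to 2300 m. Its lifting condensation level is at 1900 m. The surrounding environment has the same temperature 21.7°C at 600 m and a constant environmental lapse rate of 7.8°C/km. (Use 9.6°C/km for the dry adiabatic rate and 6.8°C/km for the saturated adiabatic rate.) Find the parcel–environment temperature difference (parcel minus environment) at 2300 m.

Parcel:
  600–1900 m, dry: Δz = 1.3 km ⇒ ΔT = -12.48°C; T = 9.22°C
  1900–2300 m, saturated: Δz = 0.4 km ⇒ ΔT = -2.72°C; T = 6.5°C
Environment:
  600–2300 m, environment: Δz = 1.7 km ⇒ ΔT = -13.26°C; T = 8.44°C
T_parcel − T_env = 6.5 − 8.44 = -1.94°C

-1.94°C (parcel cooler than environment)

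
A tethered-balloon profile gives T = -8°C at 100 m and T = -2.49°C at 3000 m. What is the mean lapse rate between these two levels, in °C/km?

Γ = −ΔT/Δz = (-8 − (-2.49)) / (3000 − 100) m
  = -5.51°C / 2.9 km = -1.9°C/km

-1.9°C/km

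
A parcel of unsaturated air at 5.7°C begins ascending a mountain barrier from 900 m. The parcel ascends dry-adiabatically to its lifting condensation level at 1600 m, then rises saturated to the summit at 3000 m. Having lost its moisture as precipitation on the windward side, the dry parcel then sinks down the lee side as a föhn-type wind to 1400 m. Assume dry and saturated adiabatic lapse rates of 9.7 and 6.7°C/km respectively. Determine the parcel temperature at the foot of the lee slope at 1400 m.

5.05°C

From 900 m to 1600 m (dry): cools by 9.7 × 0.7 = 6.79°C, giving -1.09°C.
From 1600 m to 3000 m (saturated): cools by 6.7 × 1.4 = 9.38°C, giving -10.47°C.
From 3000 m to 1400 m (dry descent): warms by 9.7 × 1.6 = 15.52°C, giving 5.05°C.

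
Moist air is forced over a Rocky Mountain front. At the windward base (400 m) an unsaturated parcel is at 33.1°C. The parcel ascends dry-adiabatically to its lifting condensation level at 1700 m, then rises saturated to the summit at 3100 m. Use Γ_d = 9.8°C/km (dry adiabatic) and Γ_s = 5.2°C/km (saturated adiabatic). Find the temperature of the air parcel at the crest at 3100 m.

13.08°C

400–1700 m, dry: Δz = 1.3 km ⇒ ΔT = -12.74°C; T = 20.36°C
1700–3100 m, saturated: Δz = 1.4 km ⇒ ΔT = -7.28°C; T = 13.08°C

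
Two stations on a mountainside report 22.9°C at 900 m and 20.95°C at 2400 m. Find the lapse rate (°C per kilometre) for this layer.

Γ = −ΔT/Δz = (22.9 − 20.95) / (2400 − 900) m
  = 1.95°C / 1.5 km = 1.3°C/km

1.3°C/km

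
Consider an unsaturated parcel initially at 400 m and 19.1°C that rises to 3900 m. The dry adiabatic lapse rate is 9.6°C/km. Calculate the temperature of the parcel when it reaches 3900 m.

From 400 m to 3900 m (dry adiabatic): cools by 9.6 × 3.5 = 33.6°C, giving -14.5°C.

-14.5°C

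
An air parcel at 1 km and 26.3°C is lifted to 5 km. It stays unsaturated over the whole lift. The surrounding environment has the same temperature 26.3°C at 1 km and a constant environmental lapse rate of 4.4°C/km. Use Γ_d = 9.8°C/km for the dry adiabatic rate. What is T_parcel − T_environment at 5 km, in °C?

-21.6°C (parcel cooler than environment)

Parcel:
  From 1000 m to 5000 m (dry): cools by 9.8 × 4 = 39.2°C, giving -12.9°C.
Environment:
  From 1000 m to 5000 m (environment): cools by 4.4 × 4 = 17.6°C, giving 8.7°C.
T_parcel − T_env = -12.9 − 8.7 = -21.6°C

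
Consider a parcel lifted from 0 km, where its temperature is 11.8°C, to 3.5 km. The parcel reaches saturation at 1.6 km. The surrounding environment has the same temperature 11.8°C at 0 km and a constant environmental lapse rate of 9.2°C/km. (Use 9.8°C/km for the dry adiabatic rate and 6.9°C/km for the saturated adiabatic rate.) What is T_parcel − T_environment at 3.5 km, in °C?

Parcel:
  0–1600 m, dry: Δz = 1.6 km ⇒ ΔT = -15.68°C; T = -3.88°C
  1600–3500 m, saturated: Δz = 1.9 km ⇒ ΔT = -13.11°C; T = -16.99°C
Environment:
  0–3500 m, environment: Δz = 3.5 km ⇒ ΔT = -32.2°C; T = -20.4°C
T_parcel − T_env = -16.99 − (-20.4) = +3.41°C

+3.41°C (parcel warmer than environment)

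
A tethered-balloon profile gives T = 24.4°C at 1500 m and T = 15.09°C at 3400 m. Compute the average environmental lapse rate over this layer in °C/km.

4.9°C/km

Γ = −ΔT/Δz = (24.4 − 15.09) / (3400 − 1500) m
  = 9.31°C / 1.9 km = 4.9°C/km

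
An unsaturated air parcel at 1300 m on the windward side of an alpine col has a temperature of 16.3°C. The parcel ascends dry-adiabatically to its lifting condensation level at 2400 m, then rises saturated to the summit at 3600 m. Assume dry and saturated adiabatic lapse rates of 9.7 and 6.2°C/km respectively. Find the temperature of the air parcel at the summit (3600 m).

-1.81°C

1300–2400 m, dry: Δz = 1.1 km ⇒ ΔT = -10.67°C; T = 5.63°C
2400–3600 m, saturated: Δz = 1.2 km ⇒ ΔT = -7.44°C; T = -1.81°C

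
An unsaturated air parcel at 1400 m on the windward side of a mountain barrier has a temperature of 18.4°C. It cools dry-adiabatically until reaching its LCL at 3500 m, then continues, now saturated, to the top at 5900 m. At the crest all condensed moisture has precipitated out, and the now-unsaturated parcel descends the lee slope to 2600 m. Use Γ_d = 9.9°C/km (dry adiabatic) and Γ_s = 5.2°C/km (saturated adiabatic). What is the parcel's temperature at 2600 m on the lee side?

17.8°C

1400 → 3500 m (dry, 9.9°C/km): ΔT = -9.9 × 2.1 = -20.79°C → T = -2.39°C
3500 → 5900 m (saturated, 5.2°C/km): ΔT = -5.2 × 2.4 = -12.48°C → T = -14.87°C
5900 → 2600 m (dry descent, 9.9°C/km): ΔT = +9.9 × 3.3 = +32.67°C → T = 17.8°C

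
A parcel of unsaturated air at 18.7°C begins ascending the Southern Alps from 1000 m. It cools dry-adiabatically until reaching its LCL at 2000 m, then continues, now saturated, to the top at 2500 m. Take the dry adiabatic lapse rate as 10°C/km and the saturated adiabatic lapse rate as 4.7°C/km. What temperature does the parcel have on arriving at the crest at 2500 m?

1000–2000 m, dry: Δz = 1 km ⇒ ΔT = -10°C; T = 8.7°C
2000–2500 m, saturated: Δz = 0.5 km ⇒ ΔT = -2.35°C; T = 6.35°C

6.35°C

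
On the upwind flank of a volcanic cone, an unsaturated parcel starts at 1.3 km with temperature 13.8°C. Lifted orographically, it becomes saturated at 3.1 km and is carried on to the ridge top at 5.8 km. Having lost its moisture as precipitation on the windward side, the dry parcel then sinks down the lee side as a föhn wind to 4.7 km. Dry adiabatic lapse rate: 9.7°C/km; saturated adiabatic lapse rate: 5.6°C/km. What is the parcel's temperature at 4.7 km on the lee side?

1300 → 3100 m (dry, 9.7°C/km): ΔT = -9.7 × 1.8 = -17.46°C → T = -3.66°C
3100 → 5800 m (saturated, 5.6°C/km): ΔT = -5.6 × 2.7 = -15.12°C → T = -18.78°C
5800 → 4700 m (dry descent, 9.7°C/km): ΔT = +9.7 × 1.1 = +10.67°C → T = -8.11°C

-8.11°C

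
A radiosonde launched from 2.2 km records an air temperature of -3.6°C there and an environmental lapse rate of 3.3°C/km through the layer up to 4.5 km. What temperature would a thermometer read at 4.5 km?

From 2200 m to 4500 m (environmental): cools by 3.3 × 2.3 = 7.59°C, giving -11.19°C.

-11.19°C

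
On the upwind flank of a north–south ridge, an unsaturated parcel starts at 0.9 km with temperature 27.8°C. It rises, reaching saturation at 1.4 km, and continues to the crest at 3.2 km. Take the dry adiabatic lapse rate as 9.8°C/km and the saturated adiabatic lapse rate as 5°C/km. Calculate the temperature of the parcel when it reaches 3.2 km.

13.9°C

900–1400 m, dry: Δz = 0.5 km ⇒ ΔT = -4.9°C; T = 22.9°C
1400–3200 m, saturated: Δz = 1.8 km ⇒ ΔT = -9°C; T = 13.9°C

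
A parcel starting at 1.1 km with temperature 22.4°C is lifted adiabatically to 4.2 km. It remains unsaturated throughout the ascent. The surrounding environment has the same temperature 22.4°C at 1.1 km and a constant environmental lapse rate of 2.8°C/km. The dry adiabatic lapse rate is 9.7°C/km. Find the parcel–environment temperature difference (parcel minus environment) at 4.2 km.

Parcel:
  Dry to 4200 m: -9.7 × 3.1 km = -30.07°C, so T = -7.67°C.
Environment:
  Environment to 4200 m: -2.8 × 3.1 km = -8.68°C, so T = 13.72°C.
T_parcel − T_env = -7.67 − 13.72 = -21.39°C

-21.39°C (parcel cooler than environment)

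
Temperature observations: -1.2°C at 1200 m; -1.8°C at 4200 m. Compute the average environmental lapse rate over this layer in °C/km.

Γ = −ΔT/Δz = (-1.2 − (-1.8)) / (4200 − 1200) m
  = 0.6°C / 3 km = 0.2°C/km

0.2°C/km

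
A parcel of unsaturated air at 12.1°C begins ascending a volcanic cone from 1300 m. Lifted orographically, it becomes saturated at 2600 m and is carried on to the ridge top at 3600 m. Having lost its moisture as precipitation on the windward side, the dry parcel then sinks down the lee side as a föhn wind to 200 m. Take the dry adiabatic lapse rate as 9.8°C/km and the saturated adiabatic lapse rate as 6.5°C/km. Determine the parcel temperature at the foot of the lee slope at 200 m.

26.18°C

From 1300 m to 2600 m (dry): cools by 9.8 × 1.3 = 12.74°C, giving -0.64°C.
From 2600 m to 3600 m (saturated): cools by 6.5 × 1 = 6.5°C, giving -7.14°C.
From 3600 m to 200 m (dry descent): warms by 9.8 × 3.4 = 33.32°C, giving 26.18°C.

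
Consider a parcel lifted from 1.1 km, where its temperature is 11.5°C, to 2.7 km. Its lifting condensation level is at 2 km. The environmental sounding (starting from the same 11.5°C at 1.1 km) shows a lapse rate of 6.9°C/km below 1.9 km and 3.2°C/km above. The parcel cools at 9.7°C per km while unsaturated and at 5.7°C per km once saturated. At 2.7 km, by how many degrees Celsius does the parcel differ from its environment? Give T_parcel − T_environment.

-4.64°C (parcel cooler than environment)

Parcel:
  1100–2000 m, dry: Δz = 0.9 km ⇒ ΔT = -8.73°C; T = 2.77°C
  2000–2700 m, saturated: Δz = 0.7 km ⇒ ΔT = -3.99°C; T = -1.22°C
Environment:
  1100–1900 m, environment, lower layer: Δz = 0.8 km ⇒ ΔT = -5.52°C; T = 5.98°C
  1900–2700 m, environment, upper layer: Δz = 0.8 km ⇒ ΔT = -2.56°C; T = 3.42°C
T_parcel − T_env = -1.22 − 3.42 = -4.64°C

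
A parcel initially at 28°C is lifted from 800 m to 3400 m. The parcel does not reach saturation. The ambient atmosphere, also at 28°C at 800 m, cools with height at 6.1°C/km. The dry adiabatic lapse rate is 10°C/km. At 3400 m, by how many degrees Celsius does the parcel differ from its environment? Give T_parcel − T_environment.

Parcel:
  From 800 m to 3400 m (dry): cools by 10 × 2.6 = 26°C, giving 2°C.
Environment:
  From 800 m to 3400 m (environment): cools by 6.1 × 2.6 = 15.86°C, giving 12.14°C.
T_parcel − T_env = 2 − 12.14 = -10.14°C

-10.14°C (parcel cooler than environment)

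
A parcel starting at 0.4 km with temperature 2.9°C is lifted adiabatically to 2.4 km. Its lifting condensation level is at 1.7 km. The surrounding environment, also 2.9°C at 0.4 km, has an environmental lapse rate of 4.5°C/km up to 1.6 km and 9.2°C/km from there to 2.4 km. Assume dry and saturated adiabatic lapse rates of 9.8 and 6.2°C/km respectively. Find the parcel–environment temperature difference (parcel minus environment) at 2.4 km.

-4.32°C (parcel cooler than environment)

Parcel:
  Dry to 1700 m: -9.8 × 1.3 km = -12.74°C, so T = -9.84°C.
  Saturated to 2400 m: -6.2 × 0.7 km = -4.34°C, so T = -14.18°C.
Environment:
  Environment, lower layer to 1600 m: -4.5 × 1.2 km = -5.4°C, so T = -2.5°C.
  Environment, upper layer to 2400 m: -9.2 × 0.8 km = -7.36°C, so T = -9.86°C.
T_parcel − T_env = -14.18 − (-9.86) = -4.32°C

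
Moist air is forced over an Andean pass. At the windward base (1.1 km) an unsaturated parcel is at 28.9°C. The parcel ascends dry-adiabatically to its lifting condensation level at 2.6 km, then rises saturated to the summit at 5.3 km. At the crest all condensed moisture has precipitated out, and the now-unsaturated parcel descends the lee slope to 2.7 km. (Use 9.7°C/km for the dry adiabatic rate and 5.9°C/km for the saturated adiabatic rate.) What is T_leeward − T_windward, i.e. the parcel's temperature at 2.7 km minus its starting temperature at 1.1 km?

Dry to 2600 m: -9.7 × 1.5 km = -14.55°C, so T = 14.35°C.
Saturated to 5300 m: -5.9 × 2.7 km = -15.93°C, so T = -1.58°C.
Dry descent to 2700 m: +9.7 × 2.6 km = +25.22°C, so T = 23.64°C.
Net change vs windward start: 23.64 − 28.9 = -5.26°C

-5.26°C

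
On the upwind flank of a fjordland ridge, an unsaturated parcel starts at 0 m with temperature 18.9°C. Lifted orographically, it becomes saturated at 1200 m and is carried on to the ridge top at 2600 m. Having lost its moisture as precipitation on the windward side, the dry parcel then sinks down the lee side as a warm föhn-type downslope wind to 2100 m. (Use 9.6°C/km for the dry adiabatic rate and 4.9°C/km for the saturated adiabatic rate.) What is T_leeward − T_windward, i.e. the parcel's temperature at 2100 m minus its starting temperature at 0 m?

-13.58°C

0–1200 m, dry: Δz = 1.2 km ⇒ ΔT = -11.52°C; T = 7.38°C
1200–2600 m, saturated: Δz = 1.4 km ⇒ ΔT = -6.86°C; T = 0.52°C
2600–2100 m, dry descent: Δz = 0.5 km ⇒ ΔT = +4.8°C; T = 5.32°C
Net change vs windward start: 5.32 − 18.9 = -13.58°C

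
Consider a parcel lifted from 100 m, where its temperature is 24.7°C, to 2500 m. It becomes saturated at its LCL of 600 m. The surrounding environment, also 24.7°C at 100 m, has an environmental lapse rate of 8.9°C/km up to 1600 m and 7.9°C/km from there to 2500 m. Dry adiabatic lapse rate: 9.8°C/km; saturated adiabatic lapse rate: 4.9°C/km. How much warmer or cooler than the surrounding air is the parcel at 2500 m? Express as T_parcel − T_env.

Parcel:
  100 → 600 m (dry, 9.8°C/km): ΔT = -9.8 × 0.5 = -4.9°C → T = 19.8°C
  600 → 2500 m (saturated, 4.9°C/km): ΔT = -4.9 × 1.9 = -9.31°C → T = 10.49°C
Environment:
  100 → 1600 m (environment, lower layer, 8.9°C/km): ΔT = -8.9 × 1.5 = -13.35°C → T = 11.35°C
  1600 → 2500 m (environment, upper layer, 7.9°C/km): ΔT = -7.9 × 0.9 = -7.11°C → T = 4.24°C
T_parcel − T_env = 10.49 − 4.24 = +6.25°C

+6.25°C (parcel warmer than environment)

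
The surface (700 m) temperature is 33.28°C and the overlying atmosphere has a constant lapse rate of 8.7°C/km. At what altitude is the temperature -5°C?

5100 m

Height above start = (33.28 − (-5)) / 8.7 = 4.4 km
Altitude = 700 m + 4400 m = 5100 m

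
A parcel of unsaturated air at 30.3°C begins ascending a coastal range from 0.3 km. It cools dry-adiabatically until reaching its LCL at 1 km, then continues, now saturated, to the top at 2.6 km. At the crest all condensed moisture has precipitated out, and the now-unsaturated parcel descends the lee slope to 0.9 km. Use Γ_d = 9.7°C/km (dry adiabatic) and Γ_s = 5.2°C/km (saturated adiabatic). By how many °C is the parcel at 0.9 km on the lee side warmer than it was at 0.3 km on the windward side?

From 300 m to 1000 m (dry): cools by 9.7 × 0.7 = 6.79°C, giving 23.51°C.
From 1000 m to 2600 m (saturated): cools by 5.2 × 1.6 = 8.32°C, giving 15.19°C.
From 2600 m to 900 m (dry descent): warms by 9.7 × 1.7 = 16.49°C, giving 31.68°C.
Net change vs windward start: 31.68 − 30.3 = +1.38°C

+1.38°C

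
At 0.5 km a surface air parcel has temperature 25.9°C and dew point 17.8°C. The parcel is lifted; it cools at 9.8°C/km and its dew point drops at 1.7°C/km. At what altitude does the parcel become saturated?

T and T_d converge at 9.8 − 1.7 = 8.1°C per km
Height above start = (25.9 − 17.8) / 8.1 = 1 km
LCL altitude = 500 m + 1000 m = 1500 m

1.5 km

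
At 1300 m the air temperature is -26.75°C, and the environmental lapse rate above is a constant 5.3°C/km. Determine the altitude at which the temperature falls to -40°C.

3800 m

Height above start = (-26.75 − (-40)) / 5.3 = 2.5 km
Altitude = 1300 m + 2500 m = 3800 m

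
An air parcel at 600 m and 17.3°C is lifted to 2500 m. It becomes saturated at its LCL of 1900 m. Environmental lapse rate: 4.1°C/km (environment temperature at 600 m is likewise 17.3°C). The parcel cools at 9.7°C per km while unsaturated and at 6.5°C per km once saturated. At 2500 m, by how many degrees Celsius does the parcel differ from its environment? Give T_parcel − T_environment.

-8.72°C (parcel cooler than environment)

Parcel:
  From 600 m to 1900 m (dry): cools by 9.7 × 1.3 = 12.61°C, giving 4.69°C.
  From 1900 m to 2500 m (saturated): cools by 6.5 × 0.6 = 3.9°C, giving 0.79°C.
Environment:
  From 600 m to 2500 m (environment): cools by 4.1 × 1.9 = 7.79°C, giving 9.51°C.
T_parcel − T_env = 0.79 − 9.51 = -8.72°C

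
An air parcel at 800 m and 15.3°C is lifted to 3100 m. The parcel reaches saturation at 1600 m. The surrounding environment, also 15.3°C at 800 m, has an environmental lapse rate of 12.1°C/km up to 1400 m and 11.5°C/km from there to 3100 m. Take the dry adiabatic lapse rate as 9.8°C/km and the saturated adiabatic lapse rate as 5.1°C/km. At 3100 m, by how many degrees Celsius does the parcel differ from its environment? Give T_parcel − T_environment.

+11.32°C (parcel warmer than environment)

Parcel:
  800 → 1600 m (dry, 9.8°C/km): ΔT = -9.8 × 0.8 = -7.84°C → T = 7.46°C
  1600 → 3100 m (saturated, 5.1°C/km): ΔT = -5.1 × 1.5 = -7.65°C → T = -0.19°C
Environment:
  800 → 1400 m (environment, lower layer, 12.1°C/km): ΔT = -12.1 × 0.6 = -7.26°C → T = 8.04°C
  1400 → 3100 m (environment, upper layer, 11.5°C/km): ΔT = -11.5 × 1.7 = -19.55°C → T = -11.51°C
T_parcel − T_env = -0.19 − (-11.51) = +11.32°C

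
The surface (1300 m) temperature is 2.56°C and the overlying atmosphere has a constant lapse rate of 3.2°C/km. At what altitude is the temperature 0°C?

2100 m

Height above start = (2.56 − 0) / 3.2 = 0.8 km
Altitude = 1300 m + 800 m = 2100 m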